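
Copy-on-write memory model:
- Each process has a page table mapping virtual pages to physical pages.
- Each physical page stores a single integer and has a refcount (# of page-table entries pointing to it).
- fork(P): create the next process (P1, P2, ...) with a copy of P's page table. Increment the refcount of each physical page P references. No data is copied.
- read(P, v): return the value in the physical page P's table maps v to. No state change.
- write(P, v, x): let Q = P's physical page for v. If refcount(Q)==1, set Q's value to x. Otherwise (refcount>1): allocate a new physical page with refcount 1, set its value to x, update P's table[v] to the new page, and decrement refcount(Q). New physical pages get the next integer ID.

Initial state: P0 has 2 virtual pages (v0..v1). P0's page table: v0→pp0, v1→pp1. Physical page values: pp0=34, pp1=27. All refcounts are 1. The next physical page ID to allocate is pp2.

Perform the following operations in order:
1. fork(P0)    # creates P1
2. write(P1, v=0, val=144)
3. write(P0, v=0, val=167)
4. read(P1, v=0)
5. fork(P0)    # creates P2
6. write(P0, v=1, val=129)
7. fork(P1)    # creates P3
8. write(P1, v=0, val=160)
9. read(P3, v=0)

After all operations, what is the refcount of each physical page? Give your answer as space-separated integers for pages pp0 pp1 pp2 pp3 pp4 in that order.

Op 1: fork(P0) -> P1. 2 ppages; refcounts: pp0:2 pp1:2
Op 2: write(P1, v0, 144). refcount(pp0)=2>1 -> COPY to pp2. 3 ppages; refcounts: pp0:1 pp1:2 pp2:1
Op 3: write(P0, v0, 167). refcount(pp0)=1 -> write in place. 3 ppages; refcounts: pp0:1 pp1:2 pp2:1
Op 4: read(P1, v0) -> 144. No state change.
Op 5: fork(P0) -> P2. 3 ppages; refcounts: pp0:2 pp1:3 pp2:1
Op 6: write(P0, v1, 129). refcount(pp1)=3>1 -> COPY to pp3. 4 ppages; refcounts: pp0:2 pp1:2 pp2:1 pp3:1
Op 7: fork(P1) -> P3. 4 ppages; refcounts: pp0:2 pp1:3 pp2:2 pp3:1
Op 8: write(P1, v0, 160). refcount(pp2)=2>1 -> COPY to pp4. 5 ppages; refcounts: pp0:2 pp1:3 pp2:1 pp3:1 pp4:1
Op 9: read(P3, v0) -> 144. No state change.

Answer: 2 3 1 1 1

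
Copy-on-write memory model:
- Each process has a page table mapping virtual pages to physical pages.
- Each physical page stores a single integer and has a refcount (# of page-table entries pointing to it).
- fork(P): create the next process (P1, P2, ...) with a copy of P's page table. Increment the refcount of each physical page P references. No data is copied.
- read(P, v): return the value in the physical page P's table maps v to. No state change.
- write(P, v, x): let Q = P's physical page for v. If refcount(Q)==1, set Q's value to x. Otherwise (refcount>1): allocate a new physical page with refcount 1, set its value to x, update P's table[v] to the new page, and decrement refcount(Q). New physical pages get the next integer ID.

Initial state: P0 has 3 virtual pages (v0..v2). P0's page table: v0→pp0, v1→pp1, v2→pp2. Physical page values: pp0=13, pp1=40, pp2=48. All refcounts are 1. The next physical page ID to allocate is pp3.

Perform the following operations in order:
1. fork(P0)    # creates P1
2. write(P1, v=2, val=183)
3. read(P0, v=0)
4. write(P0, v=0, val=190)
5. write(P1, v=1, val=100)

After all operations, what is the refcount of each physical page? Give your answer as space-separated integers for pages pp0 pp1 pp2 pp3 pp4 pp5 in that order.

Op 1: fork(P0) -> P1. 3 ppages; refcounts: pp0:2 pp1:2 pp2:2
Op 2: write(P1, v2, 183). refcount(pp2)=2>1 -> COPY to pp3. 4 ppages; refcounts: pp0:2 pp1:2 pp2:1 pp3:1
Op 3: read(P0, v0) -> 13. No state change.
Op 4: write(P0, v0, 190). refcount(pp0)=2>1 -> COPY to pp4. 5 ppages; refcounts: pp0:1 pp1:2 pp2:1 pp3:1 pp4:1
Op 5: write(P1, v1, 100). refcount(pp1)=2>1 -> COPY to pp5. 6 ppages; refcounts: pp0:1 pp1:1 pp2:1 pp3:1 pp4:1 pp5:1

Answer: 1 1 1 1 1 1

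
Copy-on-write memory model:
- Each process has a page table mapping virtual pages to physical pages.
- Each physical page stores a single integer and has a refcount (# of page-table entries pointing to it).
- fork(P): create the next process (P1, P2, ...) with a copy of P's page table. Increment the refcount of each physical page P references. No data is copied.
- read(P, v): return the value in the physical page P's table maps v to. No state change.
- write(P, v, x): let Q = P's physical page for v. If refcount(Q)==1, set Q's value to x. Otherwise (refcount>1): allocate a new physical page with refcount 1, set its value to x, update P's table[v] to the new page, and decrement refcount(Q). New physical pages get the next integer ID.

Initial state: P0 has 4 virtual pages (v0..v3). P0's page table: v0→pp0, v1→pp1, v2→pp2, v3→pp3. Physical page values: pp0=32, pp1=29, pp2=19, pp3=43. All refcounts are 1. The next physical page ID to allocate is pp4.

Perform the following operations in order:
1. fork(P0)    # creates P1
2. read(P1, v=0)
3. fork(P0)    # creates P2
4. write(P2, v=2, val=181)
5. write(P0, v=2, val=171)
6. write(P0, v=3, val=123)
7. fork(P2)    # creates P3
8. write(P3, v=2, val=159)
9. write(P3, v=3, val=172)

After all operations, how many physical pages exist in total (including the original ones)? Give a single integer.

Answer: 9

Derivation:
Op 1: fork(P0) -> P1. 4 ppages; refcounts: pp0:2 pp1:2 pp2:2 pp3:2
Op 2: read(P1, v0) -> 32. No state change.
Op 3: fork(P0) -> P2. 4 ppages; refcounts: pp0:3 pp1:3 pp2:3 pp3:3
Op 4: write(P2, v2, 181). refcount(pp2)=3>1 -> COPY to pp4. 5 ppages; refcounts: pp0:3 pp1:3 pp2:2 pp3:3 pp4:1
Op 5: write(P0, v2, 171). refcount(pp2)=2>1 -> COPY to pp5. 6 ppages; refcounts: pp0:3 pp1:3 pp2:1 pp3:3 pp4:1 pp5:1
Op 6: write(P0, v3, 123). refcount(pp3)=3>1 -> COPY to pp6. 7 ppages; refcounts: pp0:3 pp1:3 pp2:1 pp3:2 pp4:1 pp5:1 pp6:1
Op 7: fork(P2) -> P3. 7 ppages; refcounts: pp0:4 pp1:4 pp2:1 pp3:3 pp4:2 pp5:1 pp6:1
Op 8: write(P3, v2, 159). refcount(pp4)=2>1 -> COPY to pp7. 8 ppages; refcounts: pp0:4 pp1:4 pp2:1 pp3:3 pp4:1 pp5:1 pp6:1 pp7:1
Op 9: write(P3, v3, 172). refcount(pp3)=3>1 -> COPY to pp8. 9 ppages; refcounts: pp0:4 pp1:4 pp2:1 pp3:2 pp4:1 pp5:1 pp6:1 pp7:1 pp8:1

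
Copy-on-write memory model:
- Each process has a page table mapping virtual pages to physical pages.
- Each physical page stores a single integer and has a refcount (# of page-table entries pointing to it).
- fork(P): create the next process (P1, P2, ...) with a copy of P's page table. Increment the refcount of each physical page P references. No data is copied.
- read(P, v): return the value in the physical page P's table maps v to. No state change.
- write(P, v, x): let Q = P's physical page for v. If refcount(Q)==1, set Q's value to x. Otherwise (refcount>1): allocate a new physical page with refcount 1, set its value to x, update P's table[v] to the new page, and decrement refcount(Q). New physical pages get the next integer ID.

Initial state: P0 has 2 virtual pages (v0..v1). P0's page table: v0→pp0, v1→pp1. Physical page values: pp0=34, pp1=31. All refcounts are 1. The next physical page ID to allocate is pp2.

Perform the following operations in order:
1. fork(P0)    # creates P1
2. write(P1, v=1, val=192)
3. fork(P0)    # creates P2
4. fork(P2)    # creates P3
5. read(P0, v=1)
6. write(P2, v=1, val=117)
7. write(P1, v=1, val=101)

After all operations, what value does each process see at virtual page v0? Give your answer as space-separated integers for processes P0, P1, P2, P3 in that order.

Op 1: fork(P0) -> P1. 2 ppages; refcounts: pp0:2 pp1:2
Op 2: write(P1, v1, 192). refcount(pp1)=2>1 -> COPY to pp2. 3 ppages; refcounts: pp0:2 pp1:1 pp2:1
Op 3: fork(P0) -> P2. 3 ppages; refcounts: pp0:3 pp1:2 pp2:1
Op 4: fork(P2) -> P3. 3 ppages; refcounts: pp0:4 pp1:3 pp2:1
Op 5: read(P0, v1) -> 31. No state change.
Op 6: write(P2, v1, 117). refcount(pp1)=3>1 -> COPY to pp3. 4 ppages; refcounts: pp0:4 pp1:2 pp2:1 pp3:1
Op 7: write(P1, v1, 101). refcount(pp2)=1 -> write in place. 4 ppages; refcounts: pp0:4 pp1:2 pp2:1 pp3:1
P0: v0 -> pp0 = 34
P1: v0 -> pp0 = 34
P2: v0 -> pp0 = 34
P3: v0 -> pp0 = 34

Answer: 34 34 34 34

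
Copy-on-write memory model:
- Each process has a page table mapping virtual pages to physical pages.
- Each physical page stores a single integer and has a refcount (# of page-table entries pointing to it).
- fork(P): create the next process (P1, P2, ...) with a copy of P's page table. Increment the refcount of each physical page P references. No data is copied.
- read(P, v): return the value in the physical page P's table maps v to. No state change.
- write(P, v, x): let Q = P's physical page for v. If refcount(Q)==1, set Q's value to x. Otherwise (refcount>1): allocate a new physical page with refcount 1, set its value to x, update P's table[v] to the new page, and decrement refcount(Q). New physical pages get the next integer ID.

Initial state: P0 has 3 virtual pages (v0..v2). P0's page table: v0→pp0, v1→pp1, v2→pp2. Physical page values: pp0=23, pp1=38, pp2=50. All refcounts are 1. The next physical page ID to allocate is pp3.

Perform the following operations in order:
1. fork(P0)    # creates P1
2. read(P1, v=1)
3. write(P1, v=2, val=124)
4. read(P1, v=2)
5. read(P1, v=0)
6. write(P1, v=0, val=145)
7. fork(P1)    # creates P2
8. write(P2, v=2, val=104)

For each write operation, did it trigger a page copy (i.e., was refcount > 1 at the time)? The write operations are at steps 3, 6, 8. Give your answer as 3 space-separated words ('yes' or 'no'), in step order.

Op 1: fork(P0) -> P1. 3 ppages; refcounts: pp0:2 pp1:2 pp2:2
Op 2: read(P1, v1) -> 38. No state change.
Op 3: write(P1, v2, 124). refcount(pp2)=2>1 -> COPY to pp3. 4 ppages; refcounts: pp0:2 pp1:2 pp2:1 pp3:1
Op 4: read(P1, v2) -> 124. No state change.
Op 5: read(P1, v0) -> 23. No state change.
Op 6: write(P1, v0, 145). refcount(pp0)=2>1 -> COPY to pp4. 5 ppages; refcounts: pp0:1 pp1:2 pp2:1 pp3:1 pp4:1
Op 7: fork(P1) -> P2. 5 ppages; refcounts: pp0:1 pp1:3 pp2:1 pp3:2 pp4:2
Op 8: write(P2, v2, 104). refcount(pp3)=2>1 -> COPY to pp5. 6 ppages; refcounts: pp0:1 pp1:3 pp2:1 pp3:1 pp4:2 pp5:1

yes yes yes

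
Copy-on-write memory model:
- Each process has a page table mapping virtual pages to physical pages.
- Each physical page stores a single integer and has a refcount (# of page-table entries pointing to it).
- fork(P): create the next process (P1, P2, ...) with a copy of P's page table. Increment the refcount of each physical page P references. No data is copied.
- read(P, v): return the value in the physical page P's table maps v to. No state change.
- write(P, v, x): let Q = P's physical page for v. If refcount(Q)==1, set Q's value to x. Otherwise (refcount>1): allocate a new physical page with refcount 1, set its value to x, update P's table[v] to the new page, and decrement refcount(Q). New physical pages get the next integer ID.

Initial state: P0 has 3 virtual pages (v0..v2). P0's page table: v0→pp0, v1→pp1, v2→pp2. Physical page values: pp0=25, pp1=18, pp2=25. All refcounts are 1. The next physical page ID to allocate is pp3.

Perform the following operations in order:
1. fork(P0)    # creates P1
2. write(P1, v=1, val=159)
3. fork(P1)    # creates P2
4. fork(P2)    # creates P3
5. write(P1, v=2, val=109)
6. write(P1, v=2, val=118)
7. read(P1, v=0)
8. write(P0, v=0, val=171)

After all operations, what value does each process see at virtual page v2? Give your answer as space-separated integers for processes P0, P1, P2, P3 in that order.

Op 1: fork(P0) -> P1. 3 ppages; refcounts: pp0:2 pp1:2 pp2:2
Op 2: write(P1, v1, 159). refcount(pp1)=2>1 -> COPY to pp3. 4 ppages; refcounts: pp0:2 pp1:1 pp2:2 pp3:1
Op 3: fork(P1) -> P2. 4 ppages; refcounts: pp0:3 pp1:1 pp2:3 pp3:2
Op 4: fork(P2) -> P3. 4 ppages; refcounts: pp0:4 pp1:1 pp2:4 pp3:3
Op 5: write(P1, v2, 109). refcount(pp2)=4>1 -> COPY to pp4. 5 ppages; refcounts: pp0:4 pp1:1 pp2:3 pp3:3 pp4:1
Op 6: write(P1, v2, 118). refcount(pp4)=1 -> write in place. 5 ppages; refcounts: pp0:4 pp1:1 pp2:3 pp3:3 pp4:1
Op 7: read(P1, v0) -> 25. No state change.
Op 8: write(P0, v0, 171). refcount(pp0)=4>1 -> COPY to pp5. 6 ppages; refcounts: pp0:3 pp1:1 pp2:3 pp3:3 pp4:1 pp5:1
P0: v2 -> pp2 = 25
P1: v2 -> pp4 = 118
P2: v2 -> pp2 = 25
P3: v2 -> pp2 = 25

Answer: 25 118 25 25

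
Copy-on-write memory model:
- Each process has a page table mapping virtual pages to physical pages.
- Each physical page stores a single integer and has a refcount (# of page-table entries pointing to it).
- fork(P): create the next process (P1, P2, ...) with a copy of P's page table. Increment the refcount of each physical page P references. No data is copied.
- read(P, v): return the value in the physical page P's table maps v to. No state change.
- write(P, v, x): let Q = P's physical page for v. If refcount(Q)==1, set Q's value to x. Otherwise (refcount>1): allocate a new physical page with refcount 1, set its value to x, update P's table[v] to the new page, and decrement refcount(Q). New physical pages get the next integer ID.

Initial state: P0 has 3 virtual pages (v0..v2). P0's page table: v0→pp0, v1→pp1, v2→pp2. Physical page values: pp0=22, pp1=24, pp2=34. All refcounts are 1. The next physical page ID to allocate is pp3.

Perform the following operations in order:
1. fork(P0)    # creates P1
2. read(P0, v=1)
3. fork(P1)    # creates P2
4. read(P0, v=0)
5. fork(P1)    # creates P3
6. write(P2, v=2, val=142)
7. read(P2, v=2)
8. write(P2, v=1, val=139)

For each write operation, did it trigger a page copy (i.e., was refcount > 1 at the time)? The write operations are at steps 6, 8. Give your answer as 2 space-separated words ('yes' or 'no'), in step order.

Op 1: fork(P0) -> P1. 3 ppages; refcounts: pp0:2 pp1:2 pp2:2
Op 2: read(P0, v1) -> 24. No state change.
Op 3: fork(P1) -> P2. 3 ppages; refcounts: pp0:3 pp1:3 pp2:3
Op 4: read(P0, v0) -> 22. No state change.
Op 5: fork(P1) -> P3. 3 ppages; refcounts: pp0:4 pp1:4 pp2:4
Op 6: write(P2, v2, 142). refcount(pp2)=4>1 -> COPY to pp3. 4 ppages; refcounts: pp0:4 pp1:4 pp2:3 pp3:1
Op 7: read(P2, v2) -> 142. No state change.
Op 8: write(P2, v1, 139). refcount(pp1)=4>1 -> COPY to pp4. 5 ppages; refcounts: pp0:4 pp1:3 pp2:3 pp3:1 pp4:1

yes yes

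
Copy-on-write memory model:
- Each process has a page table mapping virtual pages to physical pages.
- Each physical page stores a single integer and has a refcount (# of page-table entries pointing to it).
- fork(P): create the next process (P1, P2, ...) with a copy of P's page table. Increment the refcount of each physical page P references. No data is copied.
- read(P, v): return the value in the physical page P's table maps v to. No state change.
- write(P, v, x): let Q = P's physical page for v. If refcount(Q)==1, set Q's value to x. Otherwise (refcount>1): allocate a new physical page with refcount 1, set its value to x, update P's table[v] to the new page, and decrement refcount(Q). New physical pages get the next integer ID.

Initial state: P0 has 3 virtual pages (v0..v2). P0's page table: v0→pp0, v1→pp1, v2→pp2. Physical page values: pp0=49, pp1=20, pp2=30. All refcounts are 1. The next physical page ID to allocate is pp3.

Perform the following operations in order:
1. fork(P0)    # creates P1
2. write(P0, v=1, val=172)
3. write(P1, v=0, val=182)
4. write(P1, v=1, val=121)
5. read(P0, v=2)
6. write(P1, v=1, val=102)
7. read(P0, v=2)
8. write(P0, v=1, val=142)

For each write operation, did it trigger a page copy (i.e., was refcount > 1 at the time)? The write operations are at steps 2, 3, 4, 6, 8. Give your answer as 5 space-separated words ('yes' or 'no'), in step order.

Op 1: fork(P0) -> P1. 3 ppages; refcounts: pp0:2 pp1:2 pp2:2
Op 2: write(P0, v1, 172). refcount(pp1)=2>1 -> COPY to pp3. 4 ppages; refcounts: pp0:2 pp1:1 pp2:2 pp3:1
Op 3: write(P1, v0, 182). refcount(pp0)=2>1 -> COPY to pp4. 5 ppages; refcounts: pp0:1 pp1:1 pp2:2 pp3:1 pp4:1
Op 4: write(P1, v1, 121). refcount(pp1)=1 -> write in place. 5 ppages; refcounts: pp0:1 pp1:1 pp2:2 pp3:1 pp4:1
Op 5: read(P0, v2) -> 30. No state change.
Op 6: write(P1, v1, 102). refcount(pp1)=1 -> write in place. 5 ppages; refcounts: pp0:1 pp1:1 pp2:2 pp3:1 pp4:1
Op 7: read(P0, v2) -> 30. No state change.
Op 8: write(P0, v1, 142). refcount(pp3)=1 -> write in place. 5 ppages; refcounts: pp0:1 pp1:1 pp2:2 pp3:1 pp4:1

yes yes no no no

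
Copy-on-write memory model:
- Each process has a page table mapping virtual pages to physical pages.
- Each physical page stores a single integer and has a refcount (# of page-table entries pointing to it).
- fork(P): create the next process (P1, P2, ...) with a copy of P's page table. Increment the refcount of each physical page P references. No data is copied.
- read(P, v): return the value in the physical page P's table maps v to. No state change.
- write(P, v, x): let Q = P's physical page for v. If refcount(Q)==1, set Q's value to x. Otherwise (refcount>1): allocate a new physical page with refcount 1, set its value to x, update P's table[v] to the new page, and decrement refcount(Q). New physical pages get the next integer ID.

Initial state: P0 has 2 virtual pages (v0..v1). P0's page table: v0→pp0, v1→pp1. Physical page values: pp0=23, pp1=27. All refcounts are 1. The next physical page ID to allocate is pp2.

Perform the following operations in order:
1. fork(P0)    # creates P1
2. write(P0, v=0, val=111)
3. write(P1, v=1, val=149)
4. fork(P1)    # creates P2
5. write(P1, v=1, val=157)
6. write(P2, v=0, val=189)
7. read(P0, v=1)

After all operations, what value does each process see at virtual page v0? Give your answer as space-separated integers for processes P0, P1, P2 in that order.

Answer: 111 23 189

Derivation:
Op 1: fork(P0) -> P1. 2 ppages; refcounts: pp0:2 pp1:2
Op 2: write(P0, v0, 111). refcount(pp0)=2>1 -> COPY to pp2. 3 ppages; refcounts: pp0:1 pp1:2 pp2:1
Op 3: write(P1, v1, 149). refcount(pp1)=2>1 -> COPY to pp3. 4 ppages; refcounts: pp0:1 pp1:1 pp2:1 pp3:1
Op 4: fork(P1) -> P2. 4 ppages; refcounts: pp0:2 pp1:1 pp2:1 pp3:2
Op 5: write(P1, v1, 157). refcount(pp3)=2>1 -> COPY to pp4. 5 ppages; refcounts: pp0:2 pp1:1 pp2:1 pp3:1 pp4:1
Op 6: write(P2, v0, 189). refcount(pp0)=2>1 -> COPY to pp5. 6 ppages; refcounts: pp0:1 pp1:1 pp2:1 pp3:1 pp4:1 pp5:1
Op 7: read(P0, v1) -> 27. No state change.
P0: v0 -> pp2 = 111
P1: v0 -> pp0 = 23
P2: v0 -> pp5 = 189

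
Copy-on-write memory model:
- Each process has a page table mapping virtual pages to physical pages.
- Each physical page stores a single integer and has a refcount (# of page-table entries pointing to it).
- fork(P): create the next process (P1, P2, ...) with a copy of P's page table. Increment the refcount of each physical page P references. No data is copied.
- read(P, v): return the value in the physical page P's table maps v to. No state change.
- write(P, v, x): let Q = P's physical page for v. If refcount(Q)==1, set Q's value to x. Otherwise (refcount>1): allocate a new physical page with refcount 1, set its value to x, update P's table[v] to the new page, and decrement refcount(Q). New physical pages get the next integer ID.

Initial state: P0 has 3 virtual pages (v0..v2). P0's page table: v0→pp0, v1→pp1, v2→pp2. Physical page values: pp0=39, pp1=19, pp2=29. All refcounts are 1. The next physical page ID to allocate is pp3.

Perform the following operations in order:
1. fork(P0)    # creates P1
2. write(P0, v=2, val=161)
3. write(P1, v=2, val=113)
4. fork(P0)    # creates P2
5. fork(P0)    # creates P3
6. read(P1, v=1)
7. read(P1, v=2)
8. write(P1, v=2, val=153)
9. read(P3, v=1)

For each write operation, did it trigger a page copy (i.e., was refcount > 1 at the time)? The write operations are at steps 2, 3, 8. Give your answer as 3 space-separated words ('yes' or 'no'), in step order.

Op 1: fork(P0) -> P1. 3 ppages; refcounts: pp0:2 pp1:2 pp2:2
Op 2: write(P0, v2, 161). refcount(pp2)=2>1 -> COPY to pp3. 4 ppages; refcounts: pp0:2 pp1:2 pp2:1 pp3:1
Op 3: write(P1, v2, 113). refcount(pp2)=1 -> write in place. 4 ppages; refcounts: pp0:2 pp1:2 pp2:1 pp3:1
Op 4: fork(P0) -> P2. 4 ppages; refcounts: pp0:3 pp1:3 pp2:1 pp3:2
Op 5: fork(P0) -> P3. 4 ppages; refcounts: pp0:4 pp1:4 pp2:1 pp3:3
Op 6: read(P1, v1) -> 19. No state change.
Op 7: read(P1, v2) -> 113. No state change.
Op 8: write(P1, v2, 153). refcount(pp2)=1 -> write in place. 4 ppages; refcounts: pp0:4 pp1:4 pp2:1 pp3:3
Op 9: read(P3, v1) -> 19. No state change.

yes no no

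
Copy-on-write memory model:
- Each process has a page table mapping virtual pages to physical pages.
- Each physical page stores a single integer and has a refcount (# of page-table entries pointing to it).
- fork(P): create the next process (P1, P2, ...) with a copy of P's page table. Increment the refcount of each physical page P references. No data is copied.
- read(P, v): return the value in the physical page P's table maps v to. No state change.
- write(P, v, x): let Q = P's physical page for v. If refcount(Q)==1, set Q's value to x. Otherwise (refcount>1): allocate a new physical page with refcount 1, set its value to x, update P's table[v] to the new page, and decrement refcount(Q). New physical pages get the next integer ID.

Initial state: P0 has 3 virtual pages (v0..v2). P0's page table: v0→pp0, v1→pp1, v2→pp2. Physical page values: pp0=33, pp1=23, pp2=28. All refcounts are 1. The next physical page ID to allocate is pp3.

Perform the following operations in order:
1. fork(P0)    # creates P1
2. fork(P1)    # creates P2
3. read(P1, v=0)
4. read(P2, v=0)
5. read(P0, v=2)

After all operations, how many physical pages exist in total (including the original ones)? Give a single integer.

Op 1: fork(P0) -> P1. 3 ppages; refcounts: pp0:2 pp1:2 pp2:2
Op 2: fork(P1) -> P2. 3 ppages; refcounts: pp0:3 pp1:3 pp2:3
Op 3: read(P1, v0) -> 33. No state change.
Op 4: read(P2, v0) -> 33. No state change.
Op 5: read(P0, v2) -> 28. No state change.

Answer: 3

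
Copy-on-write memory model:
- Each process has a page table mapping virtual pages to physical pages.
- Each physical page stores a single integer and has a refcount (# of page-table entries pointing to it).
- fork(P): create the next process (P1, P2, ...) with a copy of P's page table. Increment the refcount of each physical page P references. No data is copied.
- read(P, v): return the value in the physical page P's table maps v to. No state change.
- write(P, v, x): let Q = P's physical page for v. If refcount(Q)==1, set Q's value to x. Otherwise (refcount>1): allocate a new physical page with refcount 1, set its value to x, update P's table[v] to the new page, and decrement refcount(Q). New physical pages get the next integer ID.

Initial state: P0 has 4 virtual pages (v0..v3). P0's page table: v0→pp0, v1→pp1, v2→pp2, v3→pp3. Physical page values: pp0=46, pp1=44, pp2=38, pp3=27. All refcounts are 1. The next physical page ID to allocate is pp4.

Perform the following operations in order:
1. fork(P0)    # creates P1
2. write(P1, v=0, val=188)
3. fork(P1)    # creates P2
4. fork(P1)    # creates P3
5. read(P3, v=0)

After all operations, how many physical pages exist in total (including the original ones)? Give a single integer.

Answer: 5

Derivation:
Op 1: fork(P0) -> P1. 4 ppages; refcounts: pp0:2 pp1:2 pp2:2 pp3:2
Op 2: write(P1, v0, 188). refcount(pp0)=2>1 -> COPY to pp4. 5 ppages; refcounts: pp0:1 pp1:2 pp2:2 pp3:2 pp4:1
Op 3: fork(P1) -> P2. 5 ppages; refcounts: pp0:1 pp1:3 pp2:3 pp3:3 pp4:2
Op 4: fork(P1) -> P3. 5 ppages; refcounts: pp0:1 pp1:4 pp2:4 pp3:4 pp4:3
Op 5: read(P3, v0) -> 188. No state change.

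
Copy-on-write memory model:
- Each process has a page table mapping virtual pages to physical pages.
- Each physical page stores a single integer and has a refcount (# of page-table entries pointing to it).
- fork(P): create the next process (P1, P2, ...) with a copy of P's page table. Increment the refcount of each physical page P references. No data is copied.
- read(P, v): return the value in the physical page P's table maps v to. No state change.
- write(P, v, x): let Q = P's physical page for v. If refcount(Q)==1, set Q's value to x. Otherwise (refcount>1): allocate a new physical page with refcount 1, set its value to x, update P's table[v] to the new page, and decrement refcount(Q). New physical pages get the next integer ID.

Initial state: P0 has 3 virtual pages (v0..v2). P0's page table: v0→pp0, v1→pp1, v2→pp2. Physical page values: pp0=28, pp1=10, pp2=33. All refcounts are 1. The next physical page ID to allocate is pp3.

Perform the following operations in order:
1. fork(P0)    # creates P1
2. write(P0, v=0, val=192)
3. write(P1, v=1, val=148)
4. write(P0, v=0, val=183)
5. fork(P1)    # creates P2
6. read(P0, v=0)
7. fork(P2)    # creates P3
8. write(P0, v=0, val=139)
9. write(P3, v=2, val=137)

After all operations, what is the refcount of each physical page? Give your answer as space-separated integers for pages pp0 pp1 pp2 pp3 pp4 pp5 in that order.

Op 1: fork(P0) -> P1. 3 ppages; refcounts: pp0:2 pp1:2 pp2:2
Op 2: write(P0, v0, 192). refcount(pp0)=2>1 -> COPY to pp3. 4 ppages; refcounts: pp0:1 pp1:2 pp2:2 pp3:1
Op 3: write(P1, v1, 148). refcount(pp1)=2>1 -> COPY to pp4. 5 ppages; refcounts: pp0:1 pp1:1 pp2:2 pp3:1 pp4:1
Op 4: write(P0, v0, 183). refcount(pp3)=1 -> write in place. 5 ppages; refcounts: pp0:1 pp1:1 pp2:2 pp3:1 pp4:1
Op 5: fork(P1) -> P2. 5 ppages; refcounts: pp0:2 pp1:1 pp2:3 pp3:1 pp4:2
Op 6: read(P0, v0) -> 183. No state change.
Op 7: fork(P2) -> P3. 5 ppages; refcounts: pp0:3 pp1:1 pp2:4 pp3:1 pp4:3
Op 8: write(P0, v0, 139). refcount(pp3)=1 -> write in place. 5 ppages; refcounts: pp0:3 pp1:1 pp2:4 pp3:1 pp4:3
Op 9: write(P3, v2, 137). refcount(pp2)=4>1 -> COPY to pp5. 6 ppages; refcounts: pp0:3 pp1:1 pp2:3 pp3:1 pp4:3 pp5:1

Answer: 3 1 3 1 3 1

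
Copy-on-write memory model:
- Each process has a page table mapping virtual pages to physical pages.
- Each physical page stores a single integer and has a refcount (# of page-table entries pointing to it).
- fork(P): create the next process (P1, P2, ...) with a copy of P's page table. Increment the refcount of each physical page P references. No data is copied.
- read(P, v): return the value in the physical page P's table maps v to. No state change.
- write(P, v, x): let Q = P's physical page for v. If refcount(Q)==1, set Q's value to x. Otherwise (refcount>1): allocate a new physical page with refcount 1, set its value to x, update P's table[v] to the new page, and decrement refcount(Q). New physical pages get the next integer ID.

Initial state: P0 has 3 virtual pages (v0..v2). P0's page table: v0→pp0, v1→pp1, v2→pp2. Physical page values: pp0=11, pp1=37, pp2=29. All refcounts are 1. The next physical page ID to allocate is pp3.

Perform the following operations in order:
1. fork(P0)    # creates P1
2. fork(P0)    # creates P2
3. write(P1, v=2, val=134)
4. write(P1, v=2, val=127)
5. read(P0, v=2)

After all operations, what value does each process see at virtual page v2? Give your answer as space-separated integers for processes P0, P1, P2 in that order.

Op 1: fork(P0) -> P1. 3 ppages; refcounts: pp0:2 pp1:2 pp2:2
Op 2: fork(P0) -> P2. 3 ppages; refcounts: pp0:3 pp1:3 pp2:3
Op 3: write(P1, v2, 134). refcount(pp2)=3>1 -> COPY to pp3. 4 ppages; refcounts: pp0:3 pp1:3 pp2:2 pp3:1
Op 4: write(P1, v2, 127). refcount(pp3)=1 -> write in place. 4 ppages; refcounts: pp0:3 pp1:3 pp2:2 pp3:1
Op 5: read(P0, v2) -> 29. No state change.
P0: v2 -> pp2 = 29
P1: v2 -> pp3 = 127
P2: v2 -> pp2 = 29

Answer: 29 127 29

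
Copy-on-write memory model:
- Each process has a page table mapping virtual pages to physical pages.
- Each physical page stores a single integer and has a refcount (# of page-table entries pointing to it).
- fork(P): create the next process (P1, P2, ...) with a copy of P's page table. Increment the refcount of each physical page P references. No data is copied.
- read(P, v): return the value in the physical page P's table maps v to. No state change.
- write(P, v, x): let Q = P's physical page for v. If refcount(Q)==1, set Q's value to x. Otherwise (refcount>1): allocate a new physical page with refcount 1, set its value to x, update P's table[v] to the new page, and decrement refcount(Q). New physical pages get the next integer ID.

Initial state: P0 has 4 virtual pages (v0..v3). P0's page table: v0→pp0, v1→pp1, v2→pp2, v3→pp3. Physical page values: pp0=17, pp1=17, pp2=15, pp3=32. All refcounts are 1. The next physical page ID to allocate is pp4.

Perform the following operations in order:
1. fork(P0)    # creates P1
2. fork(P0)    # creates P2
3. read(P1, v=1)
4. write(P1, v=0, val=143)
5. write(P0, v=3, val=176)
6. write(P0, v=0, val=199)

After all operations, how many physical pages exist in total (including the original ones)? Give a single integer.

Op 1: fork(P0) -> P1. 4 ppages; refcounts: pp0:2 pp1:2 pp2:2 pp3:2
Op 2: fork(P0) -> P2. 4 ppages; refcounts: pp0:3 pp1:3 pp2:3 pp3:3
Op 3: read(P1, v1) -> 17. No state change.
Op 4: write(P1, v0, 143). refcount(pp0)=3>1 -> COPY to pp4. 5 ppages; refcounts: pp0:2 pp1:3 pp2:3 pp3:3 pp4:1
Op 5: write(P0, v3, 176). refcount(pp3)=3>1 -> COPY to pp5. 6 ppages; refcounts: pp0:2 pp1:3 pp2:3 pp3:2 pp4:1 pp5:1
Op 6: write(P0, v0, 199). refcount(pp0)=2>1 -> COPY to pp6. 7 ppages; refcounts: pp0:1 pp1:3 pp2:3 pp3:2 pp4:1 pp5:1 pp6:1

Answer: 7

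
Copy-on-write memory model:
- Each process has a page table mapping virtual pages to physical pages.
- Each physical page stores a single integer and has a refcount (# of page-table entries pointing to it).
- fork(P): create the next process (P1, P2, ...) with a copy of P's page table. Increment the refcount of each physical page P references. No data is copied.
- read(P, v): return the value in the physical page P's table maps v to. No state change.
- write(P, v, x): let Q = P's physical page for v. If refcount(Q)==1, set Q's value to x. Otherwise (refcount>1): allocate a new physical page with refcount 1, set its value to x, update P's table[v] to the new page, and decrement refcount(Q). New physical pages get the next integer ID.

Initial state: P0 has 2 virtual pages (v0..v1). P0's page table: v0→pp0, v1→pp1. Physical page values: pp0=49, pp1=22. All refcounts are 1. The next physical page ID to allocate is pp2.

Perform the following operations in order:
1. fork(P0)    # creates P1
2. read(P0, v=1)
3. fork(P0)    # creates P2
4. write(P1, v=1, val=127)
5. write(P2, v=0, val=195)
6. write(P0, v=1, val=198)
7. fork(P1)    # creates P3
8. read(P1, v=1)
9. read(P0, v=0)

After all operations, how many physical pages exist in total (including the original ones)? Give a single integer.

Answer: 5

Derivation:
Op 1: fork(P0) -> P1. 2 ppages; refcounts: pp0:2 pp1:2
Op 2: read(P0, v1) -> 22. No state change.
Op 3: fork(P0) -> P2. 2 ppages; refcounts: pp0:3 pp1:3
Op 4: write(P1, v1, 127). refcount(pp1)=3>1 -> COPY to pp2. 3 ppages; refcounts: pp0:3 pp1:2 pp2:1
Op 5: write(P2, v0, 195). refcount(pp0)=3>1 -> COPY to pp3. 4 ppages; refcounts: pp0:2 pp1:2 pp2:1 pp3:1
Op 6: write(P0, v1, 198). refcount(pp1)=2>1 -> COPY to pp4. 5 ppages; refcounts: pp0:2 pp1:1 pp2:1 pp3:1 pp4:1
Op 7: fork(P1) -> P3. 5 ppages; refcounts: pp0:3 pp1:1 pp2:2 pp3:1 pp4:1
Op 8: read(P1, v1) -> 127. No state change.
Op 9: read(P0, v0) -> 49. No state change.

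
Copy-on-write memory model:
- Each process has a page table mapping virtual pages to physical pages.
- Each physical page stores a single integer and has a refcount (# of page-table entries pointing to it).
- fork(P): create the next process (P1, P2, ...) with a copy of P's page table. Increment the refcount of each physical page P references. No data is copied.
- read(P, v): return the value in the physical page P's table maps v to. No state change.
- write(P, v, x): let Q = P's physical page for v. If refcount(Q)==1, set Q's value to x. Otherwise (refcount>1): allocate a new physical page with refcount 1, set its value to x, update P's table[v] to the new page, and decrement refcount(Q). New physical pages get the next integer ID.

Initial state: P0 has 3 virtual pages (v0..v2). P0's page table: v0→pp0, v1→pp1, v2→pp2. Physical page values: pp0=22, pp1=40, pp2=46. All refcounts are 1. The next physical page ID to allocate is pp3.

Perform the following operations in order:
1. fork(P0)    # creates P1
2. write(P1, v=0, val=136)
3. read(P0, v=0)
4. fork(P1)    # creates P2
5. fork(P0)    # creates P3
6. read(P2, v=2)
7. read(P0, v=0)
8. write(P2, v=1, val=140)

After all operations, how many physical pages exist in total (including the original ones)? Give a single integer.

Answer: 5

Derivation:
Op 1: fork(P0) -> P1. 3 ppages; refcounts: pp0:2 pp1:2 pp2:2
Op 2: write(P1, v0, 136). refcount(pp0)=2>1 -> COPY to pp3. 4 ppages; refcounts: pp0:1 pp1:2 pp2:2 pp3:1
Op 3: read(P0, v0) -> 22. No state change.
Op 4: fork(P1) -> P2. 4 ppages; refcounts: pp0:1 pp1:3 pp2:3 pp3:2
Op 5: fork(P0) -> P3. 4 ppages; refcounts: pp0:2 pp1:4 pp2:4 pp3:2
Op 6: read(P2, v2) -> 46. No state change.
Op 7: read(P0, v0) -> 22. No state change.
Op 8: write(P2, v1, 140). refcount(pp1)=4>1 -> COPY to pp4. 5 ppages; refcounts: pp0:2 pp1:3 pp2:4 pp3:2 pp4:1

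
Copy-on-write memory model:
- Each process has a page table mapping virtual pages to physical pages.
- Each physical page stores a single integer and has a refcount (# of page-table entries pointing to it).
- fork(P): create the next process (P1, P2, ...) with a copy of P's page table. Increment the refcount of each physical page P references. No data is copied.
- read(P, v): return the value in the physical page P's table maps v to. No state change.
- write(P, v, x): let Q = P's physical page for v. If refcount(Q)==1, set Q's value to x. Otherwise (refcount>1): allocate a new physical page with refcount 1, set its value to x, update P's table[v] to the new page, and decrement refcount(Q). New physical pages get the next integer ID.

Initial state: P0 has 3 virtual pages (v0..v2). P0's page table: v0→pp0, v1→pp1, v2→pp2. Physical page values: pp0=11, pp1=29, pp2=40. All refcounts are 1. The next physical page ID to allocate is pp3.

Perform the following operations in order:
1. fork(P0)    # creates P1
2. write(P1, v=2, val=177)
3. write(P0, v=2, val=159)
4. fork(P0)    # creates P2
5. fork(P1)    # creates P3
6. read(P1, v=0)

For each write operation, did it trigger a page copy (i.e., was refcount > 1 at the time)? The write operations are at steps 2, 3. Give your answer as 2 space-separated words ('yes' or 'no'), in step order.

Op 1: fork(P0) -> P1. 3 ppages; refcounts: pp0:2 pp1:2 pp2:2
Op 2: write(P1, v2, 177). refcount(pp2)=2>1 -> COPY to pp3. 4 ppages; refcounts: pp0:2 pp1:2 pp2:1 pp3:1
Op 3: write(P0, v2, 159). refcount(pp2)=1 -> write in place. 4 ppages; refcounts: pp0:2 pp1:2 pp2:1 pp3:1
Op 4: fork(P0) -> P2. 4 ppages; refcounts: pp0:3 pp1:3 pp2:2 pp3:1
Op 5: fork(P1) -> P3. 4 ppages; refcounts: pp0:4 pp1:4 pp2:2 pp3:2
Op 6: read(P1, v0) -> 11. No state change.

yes no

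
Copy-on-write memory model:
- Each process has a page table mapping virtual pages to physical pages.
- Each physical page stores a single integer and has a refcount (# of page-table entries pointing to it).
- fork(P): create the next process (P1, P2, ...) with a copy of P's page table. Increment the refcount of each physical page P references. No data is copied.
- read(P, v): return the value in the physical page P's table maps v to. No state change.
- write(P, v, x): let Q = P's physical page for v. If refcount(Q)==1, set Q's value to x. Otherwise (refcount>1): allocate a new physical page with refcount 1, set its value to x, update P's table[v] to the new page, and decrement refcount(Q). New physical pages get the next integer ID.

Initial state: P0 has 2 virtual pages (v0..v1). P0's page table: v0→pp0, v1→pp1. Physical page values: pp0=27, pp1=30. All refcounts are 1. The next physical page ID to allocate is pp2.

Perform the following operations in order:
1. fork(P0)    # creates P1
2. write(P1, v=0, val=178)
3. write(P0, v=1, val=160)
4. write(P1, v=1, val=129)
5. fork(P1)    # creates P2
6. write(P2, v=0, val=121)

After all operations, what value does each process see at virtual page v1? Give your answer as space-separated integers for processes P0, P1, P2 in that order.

Answer: 160 129 129

Derivation:
Op 1: fork(P0) -> P1. 2 ppages; refcounts: pp0:2 pp1:2
Op 2: write(P1, v0, 178). refcount(pp0)=2>1 -> COPY to pp2. 3 ppages; refcounts: pp0:1 pp1:2 pp2:1
Op 3: write(P0, v1, 160). refcount(pp1)=2>1 -> COPY to pp3. 4 ppages; refcounts: pp0:1 pp1:1 pp2:1 pp3:1
Op 4: write(P1, v1, 129). refcount(pp1)=1 -> write in place. 4 ppages; refcounts: pp0:1 pp1:1 pp2:1 pp3:1
Op 5: fork(P1) -> P2. 4 ppages; refcounts: pp0:1 pp1:2 pp2:2 pp3:1
Op 6: write(P2, v0, 121). refcount(pp2)=2>1 -> COPY to pp4. 5 ppages; refcounts: pp0:1 pp1:2 pp2:1 pp3:1 pp4:1
P0: v1 -> pp3 = 160
P1: v1 -> pp1 = 129
P2: v1 -> pp1 = 129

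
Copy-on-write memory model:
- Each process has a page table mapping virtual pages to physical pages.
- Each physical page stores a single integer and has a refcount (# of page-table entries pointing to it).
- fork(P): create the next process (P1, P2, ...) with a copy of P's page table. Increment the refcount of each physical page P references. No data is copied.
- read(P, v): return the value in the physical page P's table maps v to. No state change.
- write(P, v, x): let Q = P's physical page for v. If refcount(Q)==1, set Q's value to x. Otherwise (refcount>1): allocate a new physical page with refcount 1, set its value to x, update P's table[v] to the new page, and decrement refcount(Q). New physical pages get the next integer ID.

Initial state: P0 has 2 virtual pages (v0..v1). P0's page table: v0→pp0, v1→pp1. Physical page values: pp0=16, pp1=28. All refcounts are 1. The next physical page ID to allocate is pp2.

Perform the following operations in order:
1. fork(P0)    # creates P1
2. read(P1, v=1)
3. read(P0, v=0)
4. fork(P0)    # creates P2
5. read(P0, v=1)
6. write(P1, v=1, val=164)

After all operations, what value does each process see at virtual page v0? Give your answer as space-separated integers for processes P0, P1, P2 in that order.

Answer: 16 16 16

Derivation:
Op 1: fork(P0) -> P1. 2 ppages; refcounts: pp0:2 pp1:2
Op 2: read(P1, v1) -> 28. No state change.
Op 3: read(P0, v0) -> 16. No state change.
Op 4: fork(P0) -> P2. 2 ppages; refcounts: pp0:3 pp1:3
Op 5: read(P0, v1) -> 28. No state change.
Op 6: write(P1, v1, 164). refcount(pp1)=3>1 -> COPY to pp2. 3 ppages; refcounts: pp0:3 pp1:2 pp2:1
P0: v0 -> pp0 = 16
P1: v0 -> pp0 = 16
P2: v0 -> pp0 = 16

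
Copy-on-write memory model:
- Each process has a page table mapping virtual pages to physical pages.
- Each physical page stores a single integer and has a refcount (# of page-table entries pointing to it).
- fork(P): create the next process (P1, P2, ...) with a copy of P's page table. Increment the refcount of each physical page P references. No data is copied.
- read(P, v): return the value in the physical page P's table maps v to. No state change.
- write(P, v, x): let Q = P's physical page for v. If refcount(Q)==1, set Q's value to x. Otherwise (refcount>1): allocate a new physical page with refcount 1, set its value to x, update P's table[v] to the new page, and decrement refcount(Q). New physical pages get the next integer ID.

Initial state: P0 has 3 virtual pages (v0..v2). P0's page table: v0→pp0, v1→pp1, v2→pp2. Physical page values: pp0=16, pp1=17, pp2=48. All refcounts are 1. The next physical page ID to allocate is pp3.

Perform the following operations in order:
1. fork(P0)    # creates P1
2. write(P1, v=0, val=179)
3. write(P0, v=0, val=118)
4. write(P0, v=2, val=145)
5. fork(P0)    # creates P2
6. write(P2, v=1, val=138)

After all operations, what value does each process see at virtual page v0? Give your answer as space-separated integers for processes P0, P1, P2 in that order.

Answer: 118 179 118

Derivation:
Op 1: fork(P0) -> P1. 3 ppages; refcounts: pp0:2 pp1:2 pp2:2
Op 2: write(P1, v0, 179). refcount(pp0)=2>1 -> COPY to pp3. 4 ppages; refcounts: pp0:1 pp1:2 pp2:2 pp3:1
Op 3: write(P0, v0, 118). refcount(pp0)=1 -> write in place. 4 ppages; refcounts: pp0:1 pp1:2 pp2:2 pp3:1
Op 4: write(P0, v2, 145). refcount(pp2)=2>1 -> COPY to pp4. 5 ppages; refcounts: pp0:1 pp1:2 pp2:1 pp3:1 pp4:1
Op 5: fork(P0) -> P2. 5 ppages; refcounts: pp0:2 pp1:3 pp2:1 pp3:1 pp4:2
Op 6: write(P2, v1, 138). refcount(pp1)=3>1 -> COPY to pp5. 6 ppages; refcounts: pp0:2 pp1:2 pp2:1 pp3:1 pp4:2 pp5:1
P0: v0 -> pp0 = 118
P1: v0 -> pp3 = 179
P2: v0 -> pp0 = 118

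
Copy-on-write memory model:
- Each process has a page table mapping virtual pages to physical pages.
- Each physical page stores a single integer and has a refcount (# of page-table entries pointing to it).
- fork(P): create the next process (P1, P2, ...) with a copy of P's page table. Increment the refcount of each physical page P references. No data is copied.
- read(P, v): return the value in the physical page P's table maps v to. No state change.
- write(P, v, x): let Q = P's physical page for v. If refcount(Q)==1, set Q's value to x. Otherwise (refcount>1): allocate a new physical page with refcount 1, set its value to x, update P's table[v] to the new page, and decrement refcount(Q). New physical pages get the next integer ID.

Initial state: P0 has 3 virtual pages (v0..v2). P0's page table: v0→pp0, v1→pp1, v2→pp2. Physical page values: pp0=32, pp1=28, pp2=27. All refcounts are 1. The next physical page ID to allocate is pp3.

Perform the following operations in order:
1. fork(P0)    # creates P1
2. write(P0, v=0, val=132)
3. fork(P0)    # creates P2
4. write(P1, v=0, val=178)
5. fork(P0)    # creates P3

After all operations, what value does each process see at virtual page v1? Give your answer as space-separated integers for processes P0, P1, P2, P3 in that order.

Answer: 28 28 28 28

Derivation:
Op 1: fork(P0) -> P1. 3 ppages; refcounts: pp0:2 pp1:2 pp2:2
Op 2: write(P0, v0, 132). refcount(pp0)=2>1 -> COPY to pp3. 4 ppages; refcounts: pp0:1 pp1:2 pp2:2 pp3:1
Op 3: fork(P0) -> P2. 4 ppages; refcounts: pp0:1 pp1:3 pp2:3 pp3:2
Op 4: write(P1, v0, 178). refcount(pp0)=1 -> write in place. 4 ppages; refcounts: pp0:1 pp1:3 pp2:3 pp3:2
Op 5: fork(P0) -> P3. 4 ppages; refcounts: pp0:1 pp1:4 pp2:4 pp3:3
P0: v1 -> pp1 = 28
P1: v1 -> pp1 = 28
P2: v1 -> pp1 = 28
P3: v1 -> pp1 = 28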